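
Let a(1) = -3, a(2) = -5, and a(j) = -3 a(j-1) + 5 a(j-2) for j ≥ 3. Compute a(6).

a(3) = -3·(-5) + 5·(-3) = 0
a(4) = -3·0 + 5·(-5) = -25
a(5) = -3·(-25) + 5·0 = 75
a(6) = -3·75 + 5·(-25) = -350

-350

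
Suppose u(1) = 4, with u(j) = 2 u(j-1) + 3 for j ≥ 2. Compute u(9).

u(2) = 2(4) + 3 = 11
u(3) = 2(11) + 3 = 25
u(4) = 2(25) + 3 = 53
u(5) = 2(53) + 3 = 109
u(6) = 2(109) + 3 = 221
u(7) = 2(221) + 3 = 445
u(8) = 2(445) + 3 = 893
u(9) = 2(893) + 3 = 1789

1789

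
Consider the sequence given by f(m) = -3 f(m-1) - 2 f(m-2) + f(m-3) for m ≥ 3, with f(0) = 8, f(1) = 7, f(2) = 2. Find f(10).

f(3) = -3(2) - 2(7) + 8 = -12
f(4) = -3(-12) - 2(2) + 7 = 39
f(5) = -3(39) - 2(-12) + 2 = -91
f(6) = -3(-91) - 2(39) + (-12) = 183
f(7) = -3(183) - 2(-91) + 39 = -328
f(8) = -3(-328) - 2(183) + (-91) = 527
f(9) = -3(527) - 2(-328) + 183 = -742
f(10) = -3(-742) - 2(527) + (-328) = 844

844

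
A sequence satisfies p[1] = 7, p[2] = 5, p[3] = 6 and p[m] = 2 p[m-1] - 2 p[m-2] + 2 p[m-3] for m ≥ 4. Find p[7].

52

p[4] = 2·6 - 2·5 + 2·7 = 16
p[5] = 2·16 - 2·6 + 2·5 = 30
p[6] = 2·30 - 2·16 + 2·6 = 40
p[7] = 2·40 - 2·30 + 2·16 = 52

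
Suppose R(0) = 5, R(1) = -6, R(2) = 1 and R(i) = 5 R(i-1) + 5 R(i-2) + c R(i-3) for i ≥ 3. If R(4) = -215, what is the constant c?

R(3) = -25 + 5c
R(4) = -120 + 19c
So -120 + 19c = -215, giving c = -5.

-5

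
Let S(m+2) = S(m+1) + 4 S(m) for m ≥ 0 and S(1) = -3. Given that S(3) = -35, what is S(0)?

-5

Let S(0) = z.
S(2) = -3 + 4z
S(3) = -15 + 4z
So -15 + 4z = -35, giving z = -5.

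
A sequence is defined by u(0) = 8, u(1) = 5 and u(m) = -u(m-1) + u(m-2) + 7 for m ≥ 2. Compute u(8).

62

u(2) = -5 + 8 + 7 = 10
u(3) = -10 + 5 + 7 = 2
u(4) = -2 + 10 + 7 = 15
u(5) = -15 + 2 + 7 = -6
u(6) = -(-6) + 15 + 7 = 28
u(7) = -28 + (-6) + 7 = -27
u(8) = -(-27) + 28 + 7 = 62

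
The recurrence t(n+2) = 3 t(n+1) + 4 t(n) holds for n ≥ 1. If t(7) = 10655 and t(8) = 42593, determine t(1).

8

Rearranging, t(n-2) = (t(n) - 3 t(n-1)) / 4.
t(6) = (42593 - 3*10655) / 4 = 10628/4 = 2657
t(5) = (10655 - 3*2657) / 4 = 2684/4 = 671
t(4) = (2657 - 3*671) / 4 = 644/4 = 161
t(3) = (671 - 3*161) / 4 = 188/4 = 47
t(2) = (161 - 3*47) / 4 = 20/4 = 5
t(1) = (47 - 3*5) / 4 = 32/4 = 8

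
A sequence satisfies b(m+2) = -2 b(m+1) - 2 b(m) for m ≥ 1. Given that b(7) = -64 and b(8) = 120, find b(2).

-1

Rearranging, b(m-2) = (b(m) + 2 b(m-1)) / -2.
b(6) = (120 + 2(-64)) / -2 = -8/-2 = 4
b(5) = (-64 + 2(4)) / -2 = -56/-2 = 28
b(4) = (4 + 2(28)) / -2 = 60/-2 = -30
b(3) = (28 + 2(-30)) / -2 = -32/-2 = 16
b(2) = (-30 + 2(16)) / -2 = 2/-2 = -1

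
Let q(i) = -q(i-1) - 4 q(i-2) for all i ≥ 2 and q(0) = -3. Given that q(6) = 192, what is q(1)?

-4

Let q(1) = y.
q(2) = 12 - y
q(3) = -12 - 3y
q(4) = -36 + 7y
q(5) = 84 + 5y
q(6) = 60 - 33y
So 60 - 33y = 192, giving y = -4.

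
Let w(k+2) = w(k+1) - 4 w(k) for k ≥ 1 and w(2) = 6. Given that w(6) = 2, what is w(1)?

Let w(1) = y.
w(3) = 6 - 4y
w(4) = -18 - 4y
w(5) = -42 + 12y
w(6) = 30 + 28y
So 30 + 28y = 2, giving y = -1.

-1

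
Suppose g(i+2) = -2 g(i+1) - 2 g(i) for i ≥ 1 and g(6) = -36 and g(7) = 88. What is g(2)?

9

Rearranging, g(i-2) = (g(i) + 2 g(i-1)) / -2.
g(5) = (88 + 2(-36)) / -2 = 16/-2 = -8
g(4) = (-36 + 2(-8)) / -2 = -52/-2 = 26
g(3) = (-8 + 2(26)) / -2 = 44/-2 = -22
g(2) = (26 + 2(-22)) / -2 = -18/-2 = 9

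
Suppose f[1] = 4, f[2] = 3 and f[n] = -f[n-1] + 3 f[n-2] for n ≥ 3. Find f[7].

108

f[3] = -3 + 3(4) = 9
f[4] = -9 + 3(3) = 0
f[5] = -0 + 3(9) = 27
f[6] = -27 + 3(0) = -27
f[7] = -(-27) + 3(27) = 108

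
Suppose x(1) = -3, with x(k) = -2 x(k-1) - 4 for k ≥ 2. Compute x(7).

x(2) = -2·(-3) - 4 = 2
x(3) = -2·2 - 4 = -8
x(4) = -2·(-8) - 4 = 12
x(5) = -2·12 - 4 = -28
x(6) = -2·(-28) - 4 = 52
x(7) = -2·52 - 4 = -108

-108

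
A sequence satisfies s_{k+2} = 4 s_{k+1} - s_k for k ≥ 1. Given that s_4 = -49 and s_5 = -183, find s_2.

Rearranging, s_{k-2} = -(s_k - 4 s_{k-1}).
s_3 = -(-183 - 4*(-49)) = -13
s_2 = -(-49 - 4*(-13)) = -3

-3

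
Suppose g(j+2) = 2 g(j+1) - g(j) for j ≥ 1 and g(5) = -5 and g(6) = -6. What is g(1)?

-1

Rearranging, g(j-2) = -(g(j) - 2 g(j-1)).
g(4) = -(-6 - 2·(-5)) = -4
g(3) = -(-5 - 2·(-4)) = -3
g(2) = -(-4 - 2·(-3)) = -2
g(1) = -(-3 - 2·(-2)) = -1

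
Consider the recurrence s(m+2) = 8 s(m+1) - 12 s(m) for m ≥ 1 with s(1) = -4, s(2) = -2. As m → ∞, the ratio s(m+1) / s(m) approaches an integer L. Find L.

The characteristic equation is r^2 - 8r + 12 = 0, which factors as (r - 6)(r - 2) = 0.
So the roots are 6 and 2. Since |6| > |2| and the coefficient of 6^m is non-zero, the ratio tends to 6.

6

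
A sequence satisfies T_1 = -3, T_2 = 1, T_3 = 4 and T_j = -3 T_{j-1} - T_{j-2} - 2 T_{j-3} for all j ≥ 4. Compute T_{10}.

-3299

T_4 = -3(4) - 1 - 2(-3) = -7
T_5 = -3(-7) - 4 - 2(1) = 15
T_6 = -3(15) - (-7) - 2(4) = -46
T_7 = -3(-46) - 15 - 2(-7) = 137
T_8 = -3(137) - (-46) - 2(15) = -395
T_9 = -3(-395) - 137 - 2(-46) = 1140
T_{10} = -3(1140) - (-395) - 2(137) = -3299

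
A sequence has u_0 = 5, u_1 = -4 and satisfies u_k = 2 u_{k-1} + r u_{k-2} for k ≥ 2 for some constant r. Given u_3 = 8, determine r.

u_2 = -8 + 5r
u_3 = -16 + 6r
So -16 + 6r = 8, giving r = 4.

4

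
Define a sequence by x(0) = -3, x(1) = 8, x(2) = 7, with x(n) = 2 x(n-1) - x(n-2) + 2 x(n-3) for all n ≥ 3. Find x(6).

x(3) = 2(7) - 8 + 2(-3) = 0
x(4) = 2(0) - 7 + 2(8) = 9
x(5) = 2(9) - 0 + 2(7) = 32
x(6) = 2(32) - 9 + 2(0) = 55

55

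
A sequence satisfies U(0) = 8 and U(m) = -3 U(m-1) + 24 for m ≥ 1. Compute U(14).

9565944

The fixed point is 24/(1 + 3) = 6, so U(m) - 6 = -3(U(m-1) - 6).
Hence U(m) = 2·(-3)^m + 6.
U(14) = 2·(-3)^{14} + 6 = 2·4782969 + 6 = 9565944.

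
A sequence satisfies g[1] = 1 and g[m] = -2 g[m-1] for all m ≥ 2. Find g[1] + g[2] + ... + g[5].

11

g[2] = -2*1 = -2
g[3] = -2*(-2) = 4
g[4] = -2*4 = -8
g[5] = -2*(-8) = 16
Sum = 1 + (-2) + 4 + (-8) + 16 = 11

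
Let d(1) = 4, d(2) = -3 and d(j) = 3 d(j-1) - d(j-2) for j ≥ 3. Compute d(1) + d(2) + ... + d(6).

d(3) = 3(-3) - 4 = -13
d(4) = 3(-13) - (-3) = -36
d(5) = 3(-36) - (-13) = -95
d(6) = 3(-95) - (-36) = -249
Sum = 4 + (-3) + (-13) + (-36) + (-95) + (-249) = -392

-392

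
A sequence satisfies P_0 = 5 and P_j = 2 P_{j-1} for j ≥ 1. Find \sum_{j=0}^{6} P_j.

P_1 = 2*5 = 10
P_2 = 2*10 = 20
P_3 = 2*20 = 40
P_4 = 2*40 = 80
P_5 = 2*80 = 160
P_6 = 2*160 = 320
Sum = 5 + 10 + 20 + 40 + 80 + 160 + 320 = 635

635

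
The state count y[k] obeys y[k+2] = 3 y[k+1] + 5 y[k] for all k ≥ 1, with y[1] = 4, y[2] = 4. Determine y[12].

11458136

y[3] = 3*4 + 5*4 = 32
y[4] = 3*32 + 5*4 = 116
y[5] = 3*116 + 5*32 = 508
y[6] = 3*508 + 5*116 = 2104
y[7] = 3*2104 + 5*508 = 8852
y[8] = 3*8852 + 5*2104 = 37076
y[9] = 3*37076 + 5*8852 = 155488
y[10] = 3*155488 + 5*37076 = 651844
y[11] = 3*651844 + 5*155488 = 2732972
y[12] = 3*2732972 + 5*651844 = 11458136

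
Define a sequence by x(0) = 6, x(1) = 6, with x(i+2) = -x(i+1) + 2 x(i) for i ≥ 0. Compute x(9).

6

x(2) = -6 + 2(6) = 6
x(3) = -6 + 2(6) = 6
x(4) = -6 + 2(6) = 6
x(5) = -6 + 2(6) = 6
x(6) = -6 + 2(6) = 6
x(7) = -6 + 2(6) = 6
x(8) = -6 + 2(6) = 6
x(9) = -6 + 2(6) = 6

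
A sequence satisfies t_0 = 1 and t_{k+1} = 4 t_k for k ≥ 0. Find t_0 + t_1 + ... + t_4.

t_1 = 4(1) = 4
t_2 = 4(4) = 16
t_3 = 4(16) = 64
t_4 = 4(64) = 256
Sum = 1 + 4 + 16 + 64 + 256 = 341

341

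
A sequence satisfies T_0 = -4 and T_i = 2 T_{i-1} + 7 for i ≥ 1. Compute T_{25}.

The fixed point is 7/(1 - 2) = -7, so T_i + 7 = 2(T_{i-1} + 7).
Hence T_i = 3·2^i - 7.
T_{25} = 3·2^{25} - 7 = 3·33554432 - 7 = 100663289.

100663289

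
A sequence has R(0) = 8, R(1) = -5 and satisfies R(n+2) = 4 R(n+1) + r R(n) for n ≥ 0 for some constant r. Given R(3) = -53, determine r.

1

R(2) = -20 + 8r
R(3) = -80 + 27r
So -80 + 27r = -53, giving r = 1.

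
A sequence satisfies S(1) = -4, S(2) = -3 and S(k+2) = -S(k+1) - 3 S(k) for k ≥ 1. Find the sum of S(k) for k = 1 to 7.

S(3) = -(-3) - 3*(-4) = 15
S(4) = -15 - 3*(-3) = -6
S(5) = -(-6) - 3*15 = -39
S(6) = -(-39) - 3*(-6) = 57
S(7) = -57 - 3*(-39) = 60
Sum = (-4) + (-3) + 15 + (-6) + (-39) + 57 + 60 = 80

80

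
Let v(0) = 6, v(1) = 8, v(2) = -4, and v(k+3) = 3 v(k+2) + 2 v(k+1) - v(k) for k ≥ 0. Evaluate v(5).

v(3) = 3*(-4) + 2*8 - 6 = -2
v(4) = 3*(-2) + 2*(-4) - 8 = -22
v(5) = 3*(-22) + 2*(-2) - (-4) = -66

-66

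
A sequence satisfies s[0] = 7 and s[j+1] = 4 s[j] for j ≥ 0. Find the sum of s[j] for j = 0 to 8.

s[1] = 4·7 = 28
s[2] = 4·28 = 112
s[3] = 4·112 = 448
s[4] = 4·448 = 1792
s[5] = 4·1792 = 7168
s[6] = 4·7168 = 28672
s[7] = 4·28672 = 114688
s[8] = 4·114688 = 458752
Sum = 7 + 28 + 112 + 448 + 1792 + 7168 + 28672 + 114688 + 458752 = 611667

611667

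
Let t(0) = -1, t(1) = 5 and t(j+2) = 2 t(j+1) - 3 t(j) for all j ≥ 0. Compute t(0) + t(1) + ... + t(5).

t(2) = 2·5 - 3·(-1) = 13
t(3) = 2·13 - 3·5 = 11
t(4) = 2·11 - 3·13 = -17
t(5) = 2·(-17) - 3·11 = -67
Sum = (-1) + 5 + 13 + 11 + (-17) + (-67) = -56

-56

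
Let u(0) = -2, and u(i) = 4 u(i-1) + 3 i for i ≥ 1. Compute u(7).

u(1) = 4(-2) + 3 = -5
u(2) = 4(-5) + 6 = -14
u(3) = 4(-14) + 9 = -47
u(4) = 4(-47) + 12 = -176
u(5) = 4(-176) + 15 = -689
u(6) = 4(-689) + 18 = -2738
u(7) = 4(-2738) + 21 = -10931

-10931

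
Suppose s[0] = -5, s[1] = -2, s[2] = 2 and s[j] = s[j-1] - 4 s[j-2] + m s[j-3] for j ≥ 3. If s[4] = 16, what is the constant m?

s[3] = 10 - 5m
s[4] = 2 - 7m
So 2 - 7m = 16, giving m = -2.

-2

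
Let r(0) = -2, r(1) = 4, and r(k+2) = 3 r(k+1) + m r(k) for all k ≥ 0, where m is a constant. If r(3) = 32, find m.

2

r(2) = 12 - 2m
r(3) = 36 - 2m
So 36 - 2m = 32, giving m = 2.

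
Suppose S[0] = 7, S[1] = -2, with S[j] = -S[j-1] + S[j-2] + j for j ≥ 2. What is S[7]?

S[2] = -(-2) + 7 + 2 = 11
S[3] = -11 + (-2) + 3 = -10
S[4] = -(-10) + 11 + 4 = 25
S[5] = -25 + (-10) + 5 = -30
S[6] = -(-30) + 25 + 6 = 61
S[7] = -61 + (-30) + 7 = -84

-84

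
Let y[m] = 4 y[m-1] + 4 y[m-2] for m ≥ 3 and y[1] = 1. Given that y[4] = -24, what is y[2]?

Let y[2] = w.
y[3] = 4 + 4w
y[4] = 16 + 20w
So 16 + 20w = -24, giving w = -2.

-2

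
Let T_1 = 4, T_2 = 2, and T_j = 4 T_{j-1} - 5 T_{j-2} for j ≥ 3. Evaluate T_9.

-92

T_3 = 4(2) - 5(4) = -12
T_4 = 4(-12) - 5(2) = -58
T_5 = 4(-58) - 5(-12) = -172
T_6 = 4(-172) - 5(-58) = -398
T_7 = 4(-398) - 5(-172) = -732
T_8 = 4(-732) - 5(-398) = -938
T_9 = 4(-938) - 5(-732) = -92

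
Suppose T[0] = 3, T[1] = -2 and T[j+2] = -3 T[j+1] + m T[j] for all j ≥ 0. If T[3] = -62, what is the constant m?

T[2] = 6 + 3m
T[3] = -18 - 11m
So -18 - 11m = -62, giving m = 4.

4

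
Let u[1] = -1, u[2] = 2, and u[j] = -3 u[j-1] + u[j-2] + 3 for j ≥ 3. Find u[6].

176

u[3] = -3*2 + (-1) + 3 = -4
u[4] = -3*(-4) + 2 + 3 = 17
u[5] = -3*17 + (-4) + 3 = -52
u[6] = -3*(-52) + 17 + 3 = 176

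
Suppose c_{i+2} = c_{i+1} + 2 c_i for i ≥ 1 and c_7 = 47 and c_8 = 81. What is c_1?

5

Rearranging, c_{i-2} = (c_i - c_{i-1}) / 2.
c_6 = (81 - 47) / 2 = 34/2 = 17
c_5 = (47 - 17) / 2 = 30/2 = 15
c_4 = (17 - 15) / 2 = 2/2 = 1
c_3 = (15 - 1) / 2 = 14/2 = 7
c_2 = (1 - 7) / 2 = -6/2 = -3
c_1 = (7 - (-3)) / 2 = 10/2 = 5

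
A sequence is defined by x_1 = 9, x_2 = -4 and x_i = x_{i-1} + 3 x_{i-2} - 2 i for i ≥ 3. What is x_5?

38

x_3 = (-4) + 3(9) - 6 = 17
x_4 = 17 + 3(-4) - 8 = -3
x_5 = (-3) + 3(17) - 10 = 38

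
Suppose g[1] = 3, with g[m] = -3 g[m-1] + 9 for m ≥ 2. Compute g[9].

4923

g[2] = -3(3) + 9 = 0
g[3] = -3(0) + 9 = 9
g[4] = -3(9) + 9 = -18
g[5] = -3(-18) + 9 = 63
g[6] = -3(63) + 9 = -180
g[7] = -3(-180) + 9 = 549
g[8] = -3(549) + 9 = -1638
g[9] = -3(-1638) + 9 = 4923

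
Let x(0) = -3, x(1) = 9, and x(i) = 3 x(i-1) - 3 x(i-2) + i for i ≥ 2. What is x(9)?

x(2) = 3*9 - 3*(-3) + 2 = 38
x(3) = 3*38 - 3*9 + 3 = 90
x(4) = 3*90 - 3*38 + 4 = 160
x(5) = 3*160 - 3*90 + 5 = 215
x(6) = 3*215 - 3*160 + 6 = 171
x(7) = 3*171 - 3*215 + 7 = -125
x(8) = 3*(-125) - 3*171 + 8 = -880
x(9) = 3*(-880) - 3*(-125) + 9 = -2256

-2256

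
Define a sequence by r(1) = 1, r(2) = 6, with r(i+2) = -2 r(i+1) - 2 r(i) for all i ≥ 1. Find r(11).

r(3) = -2(6) - 2(1) = -14
r(4) = -2(-14) - 2(6) = 16
r(5) = -2(16) - 2(-14) = -4
r(6) = -2(-4) - 2(16) = -24
r(7) = -2(-24) - 2(-4) = 56
r(8) = -2(56) - 2(-24) = -64
r(9) = -2(-64) - 2(56) = 16
r(10) = -2(16) - 2(-64) = 96
r(11) = -2(96) - 2(16) = -224

-224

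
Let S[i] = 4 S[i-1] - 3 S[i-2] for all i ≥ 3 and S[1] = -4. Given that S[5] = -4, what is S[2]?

-4

Let S[2] = x.
S[3] = 12 + 4x
S[4] = 48 + 13x
S[5] = 156 + 40x
So 156 + 40x = -4, giving x = -4.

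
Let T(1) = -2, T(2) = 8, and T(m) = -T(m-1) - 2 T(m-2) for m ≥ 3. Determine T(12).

228

T(3) = -8 - 2*(-2) = -4
T(4) = -(-4) - 2*8 = -12
T(5) = -(-12) - 2*(-4) = 20
T(6) = -20 - 2*(-12) = 4
T(7) = -4 - 2*20 = -44
T(8) = -(-44) - 2*4 = 36
T(9) = -36 - 2*(-44) = 52
T(10) = -52 - 2*36 = -124
T(11) = -(-124) - 2*52 = 20
T(12) = -20 - 2*(-124) = 228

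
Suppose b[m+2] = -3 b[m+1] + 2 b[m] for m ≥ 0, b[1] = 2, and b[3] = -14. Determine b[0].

Let b[0] = w.
b[2] = -6 + 2w
b[3] = 22 - 6w
So 22 - 6w = -14, giving w = 6.

6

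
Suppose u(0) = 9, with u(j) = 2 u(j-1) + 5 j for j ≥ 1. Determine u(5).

573

u(1) = 2(9) + 5 = 23
u(2) = 2(23) + 10 = 56
u(3) = 2(56) + 15 = 127
u(4) = 2(127) + 20 = 274
u(5) = 2(274) + 25 = 573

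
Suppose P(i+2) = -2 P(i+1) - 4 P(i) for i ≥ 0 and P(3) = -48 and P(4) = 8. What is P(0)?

-6

Rearranging, P(i-2) = (P(i) + 2 P(i-1)) / -4.
P(2) = (8 + 2*(-48)) / -4 = -88/-4 = 22
P(1) = (-48 + 2*22) / -4 = -4/-4 = 1
P(0) = (22 + 2*1) / -4 = 24/-4 = -6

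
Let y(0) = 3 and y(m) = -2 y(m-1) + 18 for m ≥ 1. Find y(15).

The fixed point is 18/(1 + 2) = 6, so y(m) - 6 = -2(y(m-1) - 6).
Hence y(m) = -3·(-2)^m + 6.
y(15) = -3·(-2)^{15} + 6 = -3·-32768 + 6 = 98310.

98310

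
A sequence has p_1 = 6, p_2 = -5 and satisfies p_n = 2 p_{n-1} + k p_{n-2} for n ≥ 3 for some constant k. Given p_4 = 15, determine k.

5

p_3 = -10 + 6k
p_4 = -20 + 7k
So -20 + 7k = 15, giving k = 5.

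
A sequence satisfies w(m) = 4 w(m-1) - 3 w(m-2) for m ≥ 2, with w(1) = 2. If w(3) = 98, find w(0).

Let w(0) = z.
w(2) = 8 - 3z
w(3) = 26 - 12z
So 26 - 12z = 98, giving z = -6.

-6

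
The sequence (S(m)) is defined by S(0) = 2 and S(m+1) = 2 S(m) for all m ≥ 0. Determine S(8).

S(1) = 2·2 = 4
S(2) = 2·4 = 8
S(3) = 2·8 = 16
S(4) = 2·16 = 32
S(5) = 2·32 = 64
S(6) = 2·64 = 128
S(7) = 2·128 = 256
S(8) = 2·256 = 512

512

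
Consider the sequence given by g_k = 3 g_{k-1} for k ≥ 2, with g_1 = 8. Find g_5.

648

g_2 = 3·8 = 24
g_3 = 3·24 = 72
g_4 = 3·72 = 216
g_5 = 3·216 = 648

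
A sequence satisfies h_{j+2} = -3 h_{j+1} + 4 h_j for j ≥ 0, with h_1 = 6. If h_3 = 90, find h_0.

-1

Let h_0 = x.
h_2 = -18 + 4x
h_3 = 78 - 12x
So 78 - 12x = 90, giving x = -1.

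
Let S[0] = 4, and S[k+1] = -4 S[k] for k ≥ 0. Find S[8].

S[1] = -4·4 = -16
S[2] = -4·(-16) = 64
S[3] = -4·64 = -256
S[4] = -4·(-256) = 1024
S[5] = -4·1024 = -4096
S[6] = -4·(-4096) = 16384
S[7] = -4·16384 = -65536
S[8] = -4·(-65536) = 262144

262144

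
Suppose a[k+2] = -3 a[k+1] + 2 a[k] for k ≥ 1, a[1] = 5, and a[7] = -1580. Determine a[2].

Let a[2] = x.
a[3] = 10 - 3x
a[4] = -30 + 11x
a[5] = 110 - 39x
a[6] = -390 + 139x
a[7] = 1390 - 495x
So 1390 - 495x = -1580, giving x = 6.

6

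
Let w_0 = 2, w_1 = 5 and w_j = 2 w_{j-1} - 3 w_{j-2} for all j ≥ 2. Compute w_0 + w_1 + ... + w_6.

w_2 = 2(5) - 3(2) = 4
w_3 = 2(4) - 3(5) = -7
w_4 = 2(-7) - 3(4) = -26
w_5 = 2(-26) - 3(-7) = -31
w_6 = 2(-31) - 3(-26) = 16
Sum = 2 + 5 + 4 + (-7) + (-26) + (-31) + 16 = -37

-37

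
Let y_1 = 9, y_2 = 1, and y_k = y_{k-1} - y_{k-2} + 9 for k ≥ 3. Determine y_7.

y_3 = 1 - 9 + 9 = 1
y_4 = 1 - 1 + 9 = 9
y_5 = 9 - 1 + 9 = 17
y_6 = 17 - 9 + 9 = 17
y_7 = 17 - 17 + 9 = 9

9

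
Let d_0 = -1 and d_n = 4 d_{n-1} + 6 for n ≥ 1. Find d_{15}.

The fixed point is 6/(1 - 4) = -2, so d_n + 2 = 4(d_{n-1} + 2).
Hence d_n = 1·4^n - 2.
d_{15} = 1·4^{15} - 2 = 1·1073741824 - 2 = 1073741822.

1073741822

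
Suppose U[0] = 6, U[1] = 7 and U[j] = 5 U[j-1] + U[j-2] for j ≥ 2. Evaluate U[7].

U[2] = 5·7 + 6 = 41
U[3] = 5·41 + 7 = 212
U[4] = 5·212 + 41 = 1101
U[5] = 5·1101 + 212 = 5717
U[6] = 5·5717 + 1101 = 29686
U[7] = 5·29686 + 5717 = 154147

154147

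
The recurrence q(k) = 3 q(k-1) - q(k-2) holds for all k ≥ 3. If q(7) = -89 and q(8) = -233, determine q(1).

Rearranging, q(k-2) = -(q(k) - 3 q(k-1)).
q(6) = -(-233 - 3(-89)) = -34
q(5) = -(-89 - 3(-34)) = -13
q(4) = -(-34 - 3(-13)) = -5
q(3) = -(-13 - 3(-5)) = -2
q(2) = -(-5 - 3(-2)) = -1
q(1) = -(-2 - 3(-1)) = -1

-1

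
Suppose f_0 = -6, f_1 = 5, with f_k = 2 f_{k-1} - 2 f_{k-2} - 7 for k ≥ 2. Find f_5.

f_2 = 2(5) - 2(-6) - 7 = 15
f_3 = 2(15) - 2(5) - 7 = 13
f_4 = 2(13) - 2(15) - 7 = -11
f_5 = 2(-11) - 2(13) - 7 = -55

-55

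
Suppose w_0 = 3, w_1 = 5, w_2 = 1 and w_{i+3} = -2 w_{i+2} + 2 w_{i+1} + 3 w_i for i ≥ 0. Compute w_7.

341

w_3 = -2·1 + 2·5 + 3·3 = 17
w_4 = -2·17 + 2·1 + 3·5 = -17
w_5 = -2·(-17) + 2·17 + 3·1 = 71
w_6 = -2·71 + 2·(-17) + 3·17 = -125
w_7 = -2·(-125) + 2·71 + 3·(-17) = 341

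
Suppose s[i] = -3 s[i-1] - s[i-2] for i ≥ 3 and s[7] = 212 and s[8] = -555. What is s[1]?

4

Rearranging, s[i-2] = -(s[i] + 3 s[i-1]).
s[6] = -(-555 + 3*212) = -81
s[5] = -(212 + 3*(-81)) = 31
s[4] = -(-81 + 3*31) = -12
s[3] = -(31 + 3*(-12)) = 5
s[2] = -(-12 + 3*5) = -3
s[1] = -(5 + 3*(-3)) = 4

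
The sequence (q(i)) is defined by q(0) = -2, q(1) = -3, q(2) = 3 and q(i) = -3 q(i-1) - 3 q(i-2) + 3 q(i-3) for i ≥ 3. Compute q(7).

q(3) = -3*3 - 3*(-3) + 3*(-2) = -6
q(4) = -3*(-6) - 3*3 + 3*(-3) = 0
q(5) = -3*0 - 3*(-6) + 3*3 = 27
q(6) = -3*27 - 3*0 + 3*(-6) = -99
q(7) = -3*(-99) - 3*27 + 3*0 = 216

216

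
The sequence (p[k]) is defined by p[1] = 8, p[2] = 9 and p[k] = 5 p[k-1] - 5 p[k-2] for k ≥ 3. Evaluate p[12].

-1278125

p[3] = 5·9 - 5·8 = 5
p[4] = 5·5 - 5·9 = -20
p[5] = 5·(-20) - 5·5 = -125
p[6] = 5·(-125) - 5·(-20) = -525
p[7] = 5·(-525) - 5·(-125) = -2000
p[8] = 5·(-2000) - 5·(-525) = -7375
p[9] = 5·(-7375) - 5·(-2000) = -26875
p[10] = 5·(-26875) - 5·(-7375) = -97500
p[11] = 5·(-97500) - 5·(-26875) = -353125
p[12] = 5·(-353125) - 5·(-97500) = -1278125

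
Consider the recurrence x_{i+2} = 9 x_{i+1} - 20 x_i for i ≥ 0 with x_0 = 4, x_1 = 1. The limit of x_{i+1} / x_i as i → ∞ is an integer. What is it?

The characteristic equation is r^2 - 9r + 20 = 0, which factors as (r - 5)(r - 4) = 0.
So the roots are 5 and 4. Since |5| > |4| and the coefficient of 5^i is non-zero, the ratio tends to 5.

5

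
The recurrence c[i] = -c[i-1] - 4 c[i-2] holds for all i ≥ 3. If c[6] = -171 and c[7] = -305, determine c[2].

5

Rearranging, c[i-2] = (c[i] + c[i-1]) / -4.
c[5] = (-305 + (-171)) / -4 = -476/-4 = 119
c[4] = (-171 + 119) / -4 = -52/-4 = 13
c[3] = (119 + 13) / -4 = 132/-4 = -33
c[2] = (13 + (-33)) / -4 = -20/-4 = 5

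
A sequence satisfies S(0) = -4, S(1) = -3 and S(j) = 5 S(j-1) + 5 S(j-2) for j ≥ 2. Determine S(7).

S(2) = 5*(-3) + 5*(-4) = -35
S(3) = 5*(-35) + 5*(-3) = -190
S(4) = 5*(-190) + 5*(-35) = -1125
S(5) = 5*(-1125) + 5*(-190) = -6575
S(6) = 5*(-6575) + 5*(-1125) = -38500
S(7) = 5*(-38500) + 5*(-6575) = -225375

-225375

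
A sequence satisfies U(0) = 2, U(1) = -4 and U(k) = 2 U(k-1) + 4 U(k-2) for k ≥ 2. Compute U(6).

U(2) = 2*(-4) + 4*2 = 0
U(3) = 2*0 + 4*(-4) = -16
U(4) = 2*(-16) + 4*0 = -32
U(5) = 2*(-32) + 4*(-16) = -128
U(6) = 2*(-128) + 4*(-32) = -384

-384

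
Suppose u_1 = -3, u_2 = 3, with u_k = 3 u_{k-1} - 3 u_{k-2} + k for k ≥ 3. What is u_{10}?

-1364

u_3 = 3*3 - 3*(-3) + 3 = 21
u_4 = 3*21 - 3*3 + 4 = 58
u_5 = 3*58 - 3*21 + 5 = 116
u_6 = 3*116 - 3*58 + 6 = 180
u_7 = 3*180 - 3*116 + 7 = 199
u_8 = 3*199 - 3*180 + 8 = 65
u_9 = 3*65 - 3*199 + 9 = -393
u_{10} = 3*(-393) - 3*65 + 10 = -1364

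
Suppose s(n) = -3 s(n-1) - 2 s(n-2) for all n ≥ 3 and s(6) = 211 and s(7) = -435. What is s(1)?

6

Rearranging, s(n-2) = (s(n) + 3 s(n-1)) / -2.
s(5) = (-435 + 3*211) / -2 = 198/-2 = -99
s(4) = (211 + 3*(-99)) / -2 = -86/-2 = 43
s(3) = (-99 + 3*43) / -2 = 30/-2 = -15
s(2) = (43 + 3*(-15)) / -2 = -2/-2 = 1
s(1) = (-15 + 3*1) / -2 = -12/-2 = 6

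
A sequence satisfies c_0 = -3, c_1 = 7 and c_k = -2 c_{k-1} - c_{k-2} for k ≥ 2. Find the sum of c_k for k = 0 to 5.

12

c_2 = -2(7) - (-3) = -11
c_3 = -2(-11) - 7 = 15
c_4 = -2(15) - (-11) = -19
c_5 = -2(-19) - 15 = 23
Sum = (-3) + 7 + (-11) + 15 + (-19) + 23 = 12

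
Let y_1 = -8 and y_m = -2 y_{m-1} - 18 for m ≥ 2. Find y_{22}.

The fixed point is -18/(1 + 2) = -6, so y_m + 6 = -2(y_{m-1} + 6).
Hence y_m = -2·(-2)^{m-1} - 6.
y_{22} = -2·(-2)^{21} - 6 = -2·-2097152 - 6 = 4194298.

4194298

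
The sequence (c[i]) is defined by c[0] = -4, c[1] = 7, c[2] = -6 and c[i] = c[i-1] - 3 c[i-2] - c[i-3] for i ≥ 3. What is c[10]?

c[3] = (-6) - 3(7) - (-4) = -23
c[4] = (-23) - 3(-6) - 7 = -12
c[5] = (-12) - 3(-23) - (-6) = 63
c[6] = 63 - 3(-12) - (-23) = 122
c[7] = 122 - 3(63) - (-12) = -55
c[8] = (-55) - 3(122) - 63 = -484
c[9] = (-484) - 3(-55) - 122 = -441
c[10] = (-441) - 3(-484) - (-55) = 1066

1066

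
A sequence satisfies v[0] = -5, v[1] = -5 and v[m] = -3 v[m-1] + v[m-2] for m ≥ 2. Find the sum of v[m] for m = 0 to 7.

v[2] = -3·(-5) + (-5) = 10
v[3] = -3·10 + (-5) = -35
v[4] = -3·(-35) + 10 = 115
v[5] = -3·115 + (-35) = -380
v[6] = -3·(-380) + 115 = 1255
v[7] = -3·1255 + (-380) = -4145
Sum = (-5) + (-5) + 10 + (-35) + 115 + (-380) + 1255 + (-4145) = -3190

-3190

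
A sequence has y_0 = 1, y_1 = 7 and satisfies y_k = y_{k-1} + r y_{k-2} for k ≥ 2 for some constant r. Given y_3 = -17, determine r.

y_2 = 7 + r
y_3 = 7 + 8r
So 7 + 8r = -17, giving r = -3.

-3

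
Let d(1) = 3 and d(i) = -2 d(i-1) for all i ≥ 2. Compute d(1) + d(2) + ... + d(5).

d(2) = -2·3 = -6
d(3) = -2·(-6) = 12
d(4) = -2·12 = -24
d(5) = -2·(-24) = 48
Sum = 3 + (-6) + 12 + (-24) + 48 = 33

33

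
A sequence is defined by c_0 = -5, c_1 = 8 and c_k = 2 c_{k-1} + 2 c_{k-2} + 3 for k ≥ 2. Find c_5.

c_2 = 2(8) + 2(-5) + 3 = 9
c_3 = 2(9) + 2(8) + 3 = 37
c_4 = 2(37) + 2(9) + 3 = 95
c_5 = 2(95) + 2(37) + 3 = 267

267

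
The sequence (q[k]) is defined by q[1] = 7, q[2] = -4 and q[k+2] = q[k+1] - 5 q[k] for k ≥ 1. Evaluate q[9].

1081

q[3] = (-4) - 5*7 = -39
q[4] = (-39) - 5*(-4) = -19
q[5] = (-19) - 5*(-39) = 176
q[6] = 176 - 5*(-19) = 271
q[7] = 271 - 5*176 = -609
q[8] = (-609) - 5*271 = -1964
q[9] = (-1964) - 5*(-609) = 1081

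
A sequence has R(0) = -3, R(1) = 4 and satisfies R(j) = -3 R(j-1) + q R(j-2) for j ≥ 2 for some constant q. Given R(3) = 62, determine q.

2

R(2) = -12 - 3q
R(3) = 36 + 13q
So 36 + 13q = 62, giving q = 2.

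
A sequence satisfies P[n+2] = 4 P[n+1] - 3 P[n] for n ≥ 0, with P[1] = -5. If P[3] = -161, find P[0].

8

Let P[0] = y.
P[2] = -20 - 3y
P[3] = -65 - 12y
So -65 - 12y = -161, giving y = 8.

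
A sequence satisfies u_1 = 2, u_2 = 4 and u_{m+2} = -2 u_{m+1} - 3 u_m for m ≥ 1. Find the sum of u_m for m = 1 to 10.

u_3 = -2(4) - 3(2) = -14
u_4 = -2(-14) - 3(4) = 16
u_5 = -2(16) - 3(-14) = 10
u_6 = -2(10) - 3(16) = -68
u_7 = -2(-68) - 3(10) = 106
u_8 = -2(106) - 3(-68) = -8
u_9 = -2(-8) - 3(106) = -302
u_{10} = -2(-302) - 3(-8) = 628
Sum = 2 + 4 + (-14) + 16 + 10 + (-68) + 106 + (-8) + (-302) + 628 = 374

374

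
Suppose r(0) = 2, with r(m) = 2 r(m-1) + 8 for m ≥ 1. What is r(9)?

r(1) = 2*2 + 8 = 12
r(2) = 2*12 + 8 = 32
r(3) = 2*32 + 8 = 72
r(4) = 2*72 + 8 = 152
r(5) = 2*152 + 8 = 312
r(6) = 2*312 + 8 = 632
r(7) = 2*632 + 8 = 1272
r(8) = 2*1272 + 8 = 2552
r(9) = 2*2552 + 8 = 5112

5112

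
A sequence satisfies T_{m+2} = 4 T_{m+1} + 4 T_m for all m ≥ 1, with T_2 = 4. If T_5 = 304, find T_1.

Let T_1 = z.
T_3 = 16 + 4z
T_4 = 80 + 16z
T_5 = 384 + 80z
So 384 + 80z = 304, giving z = -1.

-1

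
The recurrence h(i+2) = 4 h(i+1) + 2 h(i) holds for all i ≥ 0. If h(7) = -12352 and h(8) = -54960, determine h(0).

5

Rearranging, h(i-2) = (h(i) - 4 h(i-1)) / 2.
h(6) = (-54960 - 4·(-12352)) / 2 = -5552/2 = -2776
h(5) = (-12352 - 4·(-2776)) / 2 = -1248/2 = -624
h(4) = (-2776 - 4·(-624)) / 2 = -280/2 = -140
h(3) = (-624 - 4·(-140)) / 2 = -64/2 = -32
h(2) = (-140 - 4·(-32)) / 2 = -12/2 = -6
h(1) = (-32 - 4·(-6)) / 2 = -8/2 = -4
h(0) = (-6 - 4·(-4)) / 2 = 10/2 = 5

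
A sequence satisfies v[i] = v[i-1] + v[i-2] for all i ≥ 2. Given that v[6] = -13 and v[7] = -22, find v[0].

Rearranging, v[i-2] = v[i] - v[i-1].
v[5] = -22 - (-13) = -9
v[4] = -13 - (-9) = -4
v[3] = -9 - (-4) = -5
v[2] = -4 - (-5) = 1
v[1] = -5 - 1 = -6
v[0] = 1 - (-6) = 7

7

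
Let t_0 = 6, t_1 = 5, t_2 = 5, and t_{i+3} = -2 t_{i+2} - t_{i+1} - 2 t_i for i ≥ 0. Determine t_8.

567

t_3 = -2*5 - 5 - 2*6 = -27
t_4 = -2*(-27) - 5 - 2*5 = 39
t_5 = -2*39 - (-27) - 2*5 = -61
t_6 = -2*(-61) - 39 - 2*(-27) = 137
t_7 = -2*137 - (-61) - 2*39 = -291
t_8 = -2*(-291) - 137 - 2*(-61) = 567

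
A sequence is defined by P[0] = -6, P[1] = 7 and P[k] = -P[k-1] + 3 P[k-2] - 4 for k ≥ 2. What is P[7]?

P[2] = -7 + 3*(-6) - 4 = -29
P[3] = -(-29) + 3*7 - 4 = 46
P[4] = -46 + 3*(-29) - 4 = -137
P[5] = -(-137) + 3*46 - 4 = 271
P[6] = -271 + 3*(-137) - 4 = -686
P[7] = -(-686) + 3*271 - 4 = 1495

1495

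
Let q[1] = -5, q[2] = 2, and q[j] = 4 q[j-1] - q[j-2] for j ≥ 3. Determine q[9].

36283

q[3] = 4*2 - (-5) = 13
q[4] = 4*13 - 2 = 50
q[5] = 4*50 - 13 = 187
q[6] = 4*187 - 50 = 698
q[7] = 4*698 - 187 = 2605
q[8] = 4*2605 - 698 = 9722
q[9] = 4*9722 - 2605 = 36283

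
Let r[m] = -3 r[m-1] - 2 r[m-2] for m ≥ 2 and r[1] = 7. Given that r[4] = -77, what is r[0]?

Let r[0] = v.
r[2] = -21 - 2v
r[3] = 49 + 6v
r[4] = -105 - 14v
So -105 - 14v = -77, giving v = -2.

-2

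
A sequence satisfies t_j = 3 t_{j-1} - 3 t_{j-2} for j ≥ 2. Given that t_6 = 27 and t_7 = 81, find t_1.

Rearranging, t_{j-2} = (t_j - 3 t_{j-1}) / -3.
t_5 = (81 - 3*27) / -3 = 0/-3 = 0
t_4 = (27 - 3*0) / -3 = 27/-3 = -9
t_3 = (0 - 3*(-9)) / -3 = 27/-3 = -9
t_2 = (-9 - 3*(-9)) / -3 = 18/-3 = -6
t_1 = (-9 - 3*(-6)) / -3 = 9/-3 = -3

-3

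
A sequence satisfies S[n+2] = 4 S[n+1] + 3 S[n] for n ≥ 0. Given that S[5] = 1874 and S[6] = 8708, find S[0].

4

Rearranging, S[n-2] = (S[n] - 4 S[n-1]) / 3.
S[4] = (8708 - 4*1874) / 3 = 1212/3 = 404
S[3] = (1874 - 4*404) / 3 = 258/3 = 86
S[2] = (404 - 4*86) / 3 = 60/3 = 20
S[1] = (86 - 4*20) / 3 = 6/3 = 2
S[0] = (20 - 4*2) / 3 = 12/3 = 4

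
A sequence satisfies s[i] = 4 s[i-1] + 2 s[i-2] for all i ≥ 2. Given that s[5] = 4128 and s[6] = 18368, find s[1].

8

Rearranging, s[i-2] = (s[i] - 4 s[i-1]) / 2.
s[4] = (18368 - 4·4128) / 2 = 1856/2 = 928
s[3] = (4128 - 4·928) / 2 = 416/2 = 208
s[2] = (928 - 4·208) / 2 = 96/2 = 48
s[1] = (208 - 4·48) / 2 = 16/2 = 8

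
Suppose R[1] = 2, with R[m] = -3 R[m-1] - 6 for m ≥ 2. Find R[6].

-852

R[2] = -3(2) - 6 = -12
R[3] = -3(-12) - 6 = 30
R[4] = -3(30) - 6 = -96
R[5] = -3(-96) - 6 = 282
R[6] = -3(282) - 6 = -852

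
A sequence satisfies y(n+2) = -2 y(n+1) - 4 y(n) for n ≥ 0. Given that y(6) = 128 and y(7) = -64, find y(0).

Rearranging, y(n-2) = (y(n) + 2 y(n-1)) / -4.
y(5) = (-64 + 2*128) / -4 = 192/-4 = -48
y(4) = (128 + 2*(-48)) / -4 = 32/-4 = -8
y(3) = (-48 + 2*(-8)) / -4 = -64/-4 = 16
y(2) = (-8 + 2*16) / -4 = 24/-4 = -6
y(1) = (16 + 2*(-6)) / -4 = 4/-4 = -1
y(0) = (-6 + 2*(-1)) / -4 = -8/-4 = 2

2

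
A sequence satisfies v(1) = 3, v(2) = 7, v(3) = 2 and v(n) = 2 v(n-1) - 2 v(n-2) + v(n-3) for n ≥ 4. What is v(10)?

-7

v(4) = 2·2 - 2·7 + 3 = -7
v(5) = 2·(-7) - 2·2 + 7 = -11
v(6) = 2·(-11) - 2·(-7) + 2 = -6
v(7) = 2·(-6) - 2·(-11) + (-7) = 3
v(8) = 2·3 - 2·(-6) + (-11) = 7
v(9) = 2·7 - 2·3 + (-6) = 2
v(10) = 2·2 - 2·7 + 3 = -7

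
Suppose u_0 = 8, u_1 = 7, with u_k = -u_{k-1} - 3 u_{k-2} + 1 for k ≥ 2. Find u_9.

-1322

u_2 = -7 - 3·8 + 1 = -30
u_3 = -(-30) - 3·7 + 1 = 10
u_4 = -10 - 3·(-30) + 1 = 81
u_5 = -81 - 3·10 + 1 = -110
u_6 = -(-110) - 3·81 + 1 = -132
u_7 = -(-132) - 3·(-110) + 1 = 463
u_8 = -463 - 3·(-132) + 1 = -66
u_9 = -(-66) - 3·463 + 1 = -1322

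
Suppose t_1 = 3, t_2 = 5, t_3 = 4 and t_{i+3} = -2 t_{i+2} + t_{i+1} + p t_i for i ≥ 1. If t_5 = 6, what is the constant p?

t_4 = -3 + 3p
t_5 = 10 - p
So 10 - p = 6, giving p = 4.

4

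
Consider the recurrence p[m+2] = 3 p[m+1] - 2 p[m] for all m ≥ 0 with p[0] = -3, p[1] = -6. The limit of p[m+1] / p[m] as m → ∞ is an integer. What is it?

2

The characteristic equation is r^2 - 3r + 2 = 0, which factors as (r - 2)(r - 1) = 0.
So the roots are 2 and 1. Since |2| > |1| and the coefficient of 2^m is non-zero, the ratio tends to 2.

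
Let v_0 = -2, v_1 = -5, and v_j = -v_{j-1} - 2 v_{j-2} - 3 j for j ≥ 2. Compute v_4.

-16

v_2 = -(-5) - 2(-2) - 6 = 3
v_3 = -3 - 2(-5) - 9 = -2
v_4 = -(-2) - 2(3) - 12 = -16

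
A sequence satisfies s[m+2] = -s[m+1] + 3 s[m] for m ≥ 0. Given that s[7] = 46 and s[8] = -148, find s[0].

Rearranging, s[m-2] = (s[m] + s[m-1]) / 3.
s[6] = (-148 + 46) / 3 = -102/3 = -34
s[5] = (46 + (-34)) / 3 = 12/3 = 4
s[4] = (-34 + 4) / 3 = -30/3 = -10
s[3] = (4 + (-10)) / 3 = -6/3 = -2
s[2] = (-10 + (-2)) / 3 = -12/3 = -4
s[1] = (-2 + (-4)) / 3 = -6/3 = -2
s[0] = (-4 + (-2)) / 3 = -6/3 = -2

-2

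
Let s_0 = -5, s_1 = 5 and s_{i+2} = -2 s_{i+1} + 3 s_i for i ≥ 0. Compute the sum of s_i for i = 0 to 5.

s_2 = -2(5) + 3(-5) = -25
s_3 = -2(-25) + 3(5) = 65
s_4 = -2(65) + 3(-25) = -205
s_5 = -2(-205) + 3(65) = 605
Sum = (-5) + 5 + (-25) + 65 + (-205) + 605 = 440

440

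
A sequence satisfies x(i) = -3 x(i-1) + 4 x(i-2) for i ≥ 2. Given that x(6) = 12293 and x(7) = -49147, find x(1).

-7

Rearranging, x(i-2) = (x(i) + 3 x(i-1)) / 4.
x(5) = (-49147 + 3·12293) / 4 = -12268/4 = -3067
x(4) = (12293 + 3·(-3067)) / 4 = 3092/4 = 773
x(3) = (-3067 + 3·773) / 4 = -748/4 = -187
x(2) = (773 + 3·(-187)) / 4 = 212/4 = 53
x(1) = (-187 + 3·53) / 4 = -28/4 = -7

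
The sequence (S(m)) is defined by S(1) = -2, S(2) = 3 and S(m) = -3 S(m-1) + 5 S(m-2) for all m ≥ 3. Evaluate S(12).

7035537

S(3) = -3(3) + 5(-2) = -19
S(4) = -3(-19) + 5(3) = 72
S(5) = -3(72) + 5(-19) = -311
S(6) = -3(-311) + 5(72) = 1293
S(7) = -3(1293) + 5(-311) = -5434
S(8) = -3(-5434) + 5(1293) = 22767
S(9) = -3(22767) + 5(-5434) = -95471
S(10) = -3(-95471) + 5(22767) = 400248
S(11) = -3(400248) + 5(-95471) = -1678099
S(12) = -3(-1678099) + 5(400248) = 7035537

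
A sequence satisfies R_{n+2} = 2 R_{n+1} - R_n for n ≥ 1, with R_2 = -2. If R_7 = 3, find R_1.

-3

Let R_1 = z.
R_3 = -4 - z
R_4 = -6 - 2z
R_5 = -8 - 3z
R_6 = -10 - 4z
R_7 = -12 - 5z
So -12 - 5z = 3, giving z = -3.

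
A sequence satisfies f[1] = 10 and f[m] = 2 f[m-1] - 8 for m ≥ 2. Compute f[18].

The fixed point is -8/(1 - 2) = 8, so f[m] - 8 = 2(f[m-1] - 8).
Hence f[m] = 2·2^{m-1} + 8.
f[18] = 2·2^{17} + 8 = 2·131072 + 8 = 262152.

262152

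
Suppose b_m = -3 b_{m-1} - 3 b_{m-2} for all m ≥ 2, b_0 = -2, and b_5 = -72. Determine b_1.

Let b_1 = x.
b_2 = 6 - 3x
b_3 = -18 + 6x
b_4 = 36 - 9x
b_5 = -54 + 9x
So -54 + 9x = -72, giving x = -2.

-2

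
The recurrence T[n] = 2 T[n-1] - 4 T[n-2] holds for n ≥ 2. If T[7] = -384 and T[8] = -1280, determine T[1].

-6

Rearranging, T[n-2] = (T[n] - 2 T[n-1]) / -4.
T[6] = (-1280 - 2(-384)) / -4 = -512/-4 = 128
T[5] = (-384 - 2(128)) / -4 = -640/-4 = 160
T[4] = (128 - 2(160)) / -4 = -192/-4 = 48
T[3] = (160 - 2(48)) / -4 = 64/-4 = -16
T[2] = (48 - 2(-16)) / -4 = 80/-4 = -20
T[1] = (-16 - 2(-20)) / -4 = 24/-4 = -6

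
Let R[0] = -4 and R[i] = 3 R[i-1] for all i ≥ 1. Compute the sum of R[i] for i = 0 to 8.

R[1] = 3·(-4) = -12
R[2] = 3·(-12) = -36
R[3] = 3·(-36) = -108
R[4] = 3·(-108) = -324
R[5] = 3·(-324) = -972
R[6] = 3·(-972) = -2916
R[7] = 3·(-2916) = -8748
R[8] = 3·(-8748) = -26244
Sum = (-4) + (-12) + (-36) + (-108) + (-324) + (-972) + (-2916) + (-8748) + (-26244) = -39364

-39364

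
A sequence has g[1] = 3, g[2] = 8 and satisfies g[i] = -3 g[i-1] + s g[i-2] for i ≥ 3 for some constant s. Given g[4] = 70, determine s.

2

g[3] = -24 + 3s
g[4] = 72 - s
So 72 - s = 70, giving s = 2.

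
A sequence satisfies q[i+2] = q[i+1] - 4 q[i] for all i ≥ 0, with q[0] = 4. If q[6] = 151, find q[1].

7

Let q[1] = y.
q[2] = -16 + y
q[3] = -16 - 3y
q[4] = 48 - 7y
q[5] = 112 + 5y
q[6] = -80 + 33y
So -80 + 33y = 151, giving y = 7.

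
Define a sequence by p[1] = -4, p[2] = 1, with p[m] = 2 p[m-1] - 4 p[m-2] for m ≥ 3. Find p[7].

-256

p[3] = 2*1 - 4*(-4) = 18
p[4] = 2*18 - 4*1 = 32
p[5] = 2*32 - 4*18 = -8
p[6] = 2*(-8) - 4*32 = -144
p[7] = 2*(-144) - 4*(-8) = -256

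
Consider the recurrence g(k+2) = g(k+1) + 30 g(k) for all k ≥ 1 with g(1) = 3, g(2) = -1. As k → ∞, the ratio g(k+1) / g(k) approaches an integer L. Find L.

6

The characteristic equation is r^2 - r - 30 = 0, which factors as (r - 6)(r + 5) = 0.
So the roots are 6 and -5. Since |6| > |-5| and the coefficient of 6^k is non-zero, the ratio tends to 6.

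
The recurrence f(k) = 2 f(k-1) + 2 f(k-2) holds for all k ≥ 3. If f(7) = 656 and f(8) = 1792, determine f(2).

Rearranging, f(k-2) = (f(k) - 2 f(k-1)) / 2.
f(6) = (1792 - 2·656) / 2 = 480/2 = 240
f(5) = (656 - 2·240) / 2 = 176/2 = 88
f(4) = (240 - 2·88) / 2 = 64/2 = 32
f(3) = (88 - 2·32) / 2 = 24/2 = 12
f(2) = (32 - 2·12) / 2 = 8/2 = 4

4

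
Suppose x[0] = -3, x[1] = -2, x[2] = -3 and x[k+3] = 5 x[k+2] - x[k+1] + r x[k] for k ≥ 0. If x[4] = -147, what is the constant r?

5

x[3] = -13 - 3r
x[4] = -62 - 17r
So -62 - 17r = -147, giving r = 5.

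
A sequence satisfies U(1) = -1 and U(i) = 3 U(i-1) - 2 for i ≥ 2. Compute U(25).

-564859072961

The fixed point is -2/(1 - 3) = 1, so U(i) - 1 = 3(U(i-1) - 1).
Hence U(i) = -2·3^{i-1} + 1.
U(25) = -2·3^{24} + 1 = -2·282429536481 + 1 = -564859072961.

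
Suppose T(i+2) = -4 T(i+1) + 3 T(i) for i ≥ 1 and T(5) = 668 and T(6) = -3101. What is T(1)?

Rearranging, T(i-2) = (T(i) + 4 T(i-1)) / 3.
T(4) = (-3101 + 4(668)) / 3 = -429/3 = -143
T(3) = (668 + 4(-143)) / 3 = 96/3 = 32
T(2) = (-143 + 4(32)) / 3 = -15/3 = -5
T(1) = (32 + 4(-5)) / 3 = 12/3 = 4

4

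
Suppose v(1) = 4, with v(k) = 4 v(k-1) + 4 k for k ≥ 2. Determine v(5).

v(2) = 4·4 + 8 = 24
v(3) = 4·24 + 12 = 108
v(4) = 4·108 + 16 = 448
v(5) = 4·448 + 20 = 1812

1812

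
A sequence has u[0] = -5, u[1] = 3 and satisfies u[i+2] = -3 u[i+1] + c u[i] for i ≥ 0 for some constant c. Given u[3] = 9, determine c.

-1

u[2] = -9 - 5c
u[3] = 27 + 18c
So 27 + 18c = 9, giving c = -1.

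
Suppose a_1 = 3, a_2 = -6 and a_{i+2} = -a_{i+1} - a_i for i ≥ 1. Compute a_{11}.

-6

a_3 = -(-6) - 3 = 3
a_4 = -3 - (-6) = 3
a_5 = -3 - 3 = -6
a_6 = -(-6) - 3 = 3
a_7 = -3 - (-6) = 3
a_8 = -3 - 3 = -6
a_9 = -(-6) - 3 = 3
a_{10} = -3 - (-6) = 3
a_{11} = -3 - 3 = -6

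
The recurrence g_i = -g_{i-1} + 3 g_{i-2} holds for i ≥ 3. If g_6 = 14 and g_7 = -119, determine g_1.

Rearranging, g_{i-2} = (g_i + g_{i-1}) / 3.
g_5 = (-119 + 14) / 3 = -105/3 = -35
g_4 = (14 + (-35)) / 3 = -21/3 = -7
g_3 = (-35 + (-7)) / 3 = -42/3 = -14
g_2 = (-7 + (-14)) / 3 = -21/3 = -7
g_1 = (-14 + (-7)) / 3 = -21/3 = -7

-7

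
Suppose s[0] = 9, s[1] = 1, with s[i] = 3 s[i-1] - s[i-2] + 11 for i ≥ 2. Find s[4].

81

s[2] = 3·1 - 9 + 11 = 5
s[3] = 3·5 - 1 + 11 = 25
s[4] = 3·25 - 5 + 11 = 81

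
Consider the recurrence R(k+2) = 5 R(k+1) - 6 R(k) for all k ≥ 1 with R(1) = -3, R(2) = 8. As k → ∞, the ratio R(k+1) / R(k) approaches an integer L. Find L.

3

The characteristic equation is r^2 - 5r + 6 = 0, which factors as (r - 3)(r - 2) = 0.
So the roots are 3 and 2. Since |3| > |2| and the coefficient of 3^k is non-zero, the ratio tends to 3.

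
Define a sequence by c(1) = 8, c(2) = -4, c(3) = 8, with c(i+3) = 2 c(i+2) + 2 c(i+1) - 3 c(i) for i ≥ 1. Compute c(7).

c(4) = 2·8 + 2·(-4) - 3·8 = -16
c(5) = 2·(-16) + 2·8 - 3·(-4) = -4
c(6) = 2·(-4) + 2·(-16) - 3·8 = -64
c(7) = 2·(-64) + 2·(-4) - 3·(-16) = -88

-88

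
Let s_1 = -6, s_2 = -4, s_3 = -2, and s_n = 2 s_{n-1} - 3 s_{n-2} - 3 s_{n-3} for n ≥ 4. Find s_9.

-1184

s_4 = 2·(-2) - 3·(-4) - 3·(-6) = 26
s_5 = 2·26 - 3·(-2) - 3·(-4) = 70
s_6 = 2·70 - 3·26 - 3·(-2) = 68
s_7 = 2·68 - 3·70 - 3·26 = -152
s_8 = 2·(-152) - 3·68 - 3·70 = -718
s_9 = 2·(-718) - 3·(-152) - 3·68 = -1184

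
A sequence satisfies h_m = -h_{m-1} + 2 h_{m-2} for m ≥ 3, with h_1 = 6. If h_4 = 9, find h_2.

Let h_2 = v.
h_3 = 12 - v
h_4 = -12 + 3v
So -12 + 3v = 9, giving v = 7.

7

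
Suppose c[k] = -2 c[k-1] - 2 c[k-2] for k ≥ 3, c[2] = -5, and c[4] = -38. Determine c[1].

-7

Let c[1] = w.
c[3] = 10 - 2w
c[4] = -10 + 4w
So -10 + 4w = -38, giving w = -7.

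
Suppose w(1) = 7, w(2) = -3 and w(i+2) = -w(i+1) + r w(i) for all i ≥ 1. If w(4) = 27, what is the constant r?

w(3) = 3 + 7r
w(4) = -3 - 10r
So -3 - 10r = 27, giving r = -3.

-3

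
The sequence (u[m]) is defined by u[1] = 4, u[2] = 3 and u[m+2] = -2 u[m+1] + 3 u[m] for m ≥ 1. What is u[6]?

u[3] = -2*3 + 3*4 = 6
u[4] = -2*6 + 3*3 = -3
u[5] = -2*(-3) + 3*6 = 24
u[6] = -2*24 + 3*(-3) = -57

-57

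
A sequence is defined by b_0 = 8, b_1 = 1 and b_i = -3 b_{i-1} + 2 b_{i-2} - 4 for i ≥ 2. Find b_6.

b_2 = -3(1) + 2(8) - 4 = 9
b_3 = -3(9) + 2(1) - 4 = -29
b_4 = -3(-29) + 2(9) - 4 = 101
b_5 = -3(101) + 2(-29) - 4 = -365
b_6 = -3(-365) + 2(101) - 4 = 1293

1293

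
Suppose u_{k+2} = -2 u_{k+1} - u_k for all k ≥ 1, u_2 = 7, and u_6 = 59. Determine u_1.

Let u_1 = w.
u_3 = -14 - w
u_4 = 21 + 2w
u_5 = -28 - 3w
u_6 = 35 + 4w
So 35 + 4w = 59, giving w = 6.

6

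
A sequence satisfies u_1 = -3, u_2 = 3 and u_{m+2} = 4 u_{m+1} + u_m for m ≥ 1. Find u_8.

12543

u_3 = 4*3 + (-3) = 9
u_4 = 4*9 + 3 = 39
u_5 = 4*39 + 9 = 165
u_6 = 4*165 + 39 = 699
u_7 = 4*699 + 165 = 2961
u_8 = 4*2961 + 699 = 12543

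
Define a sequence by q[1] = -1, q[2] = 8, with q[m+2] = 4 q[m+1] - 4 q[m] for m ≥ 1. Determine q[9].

q[3] = 4·8 - 4·(-1) = 36
q[4] = 4·36 - 4·8 = 112
q[5] = 4·112 - 4·36 = 304
q[6] = 4·304 - 4·112 = 768
q[7] = 4·768 - 4·304 = 1856
q[8] = 4·1856 - 4·768 = 4352
q[9] = 4·4352 - 4·1856 = 9984

9984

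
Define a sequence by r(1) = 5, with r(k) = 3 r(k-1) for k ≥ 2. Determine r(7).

r(2) = 3*5 = 15
r(3) = 3*15 = 45
r(4) = 3*45 = 135
r(5) = 3*135 = 405
r(6) = 3*405 = 1215
r(7) = 3*1215 = 3645

3645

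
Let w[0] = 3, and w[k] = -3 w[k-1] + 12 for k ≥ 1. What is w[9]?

w[1] = -3·3 + 12 = 3
w[2] = -3·3 + 12 = 3
w[3] = -3·3 + 12 = 3
w[4] = -3·3 + 12 = 3
w[5] = -3·3 + 12 = 3
w[6] = -3·3 + 12 = 3
w[7] = -3·3 + 12 = 3
w[8] = -3·3 + 12 = 3
w[9] = -3·3 + 12 = 3

3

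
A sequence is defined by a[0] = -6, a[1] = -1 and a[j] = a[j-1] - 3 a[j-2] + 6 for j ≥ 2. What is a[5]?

-121

a[2] = (-1) - 3(-6) + 6 = 23
a[3] = 23 - 3(-1) + 6 = 32
a[4] = 32 - 3(23) + 6 = -31
a[5] = (-31) - 3(32) + 6 = -121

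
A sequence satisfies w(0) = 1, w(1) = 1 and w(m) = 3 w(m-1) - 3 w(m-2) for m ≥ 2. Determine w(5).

w(2) = 3·1 - 3·1 = 0
w(3) = 3·0 - 3·1 = -3
w(4) = 3·(-3) - 3·0 = -9
w(5) = 3·(-9) - 3·(-3) = -18

-18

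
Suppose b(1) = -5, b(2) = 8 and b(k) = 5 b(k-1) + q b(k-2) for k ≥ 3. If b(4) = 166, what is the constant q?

2

b(3) = 40 - 5q
b(4) = 200 - 17q
So 200 - 17q = 166, giving q = 2.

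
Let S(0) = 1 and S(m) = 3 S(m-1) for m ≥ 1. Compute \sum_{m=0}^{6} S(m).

S(1) = 3·1 = 3
S(2) = 3·3 = 9
S(3) = 3·9 = 27
S(4) = 3·27 = 81
S(5) = 3·81 = 243
S(6) = 3·243 = 729
Sum = 1 + 3 + 9 + 27 + 81 + 243 + 729 = 1093

1093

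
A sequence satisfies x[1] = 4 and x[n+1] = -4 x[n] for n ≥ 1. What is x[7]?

16384

x[2] = -4(4) = -16
x[3] = -4(-16) = 64
x[4] = -4(64) = -256
x[5] = -4(-256) = 1024
x[6] = -4(1024) = -4096
x[7] = -4(-4096) = 16384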